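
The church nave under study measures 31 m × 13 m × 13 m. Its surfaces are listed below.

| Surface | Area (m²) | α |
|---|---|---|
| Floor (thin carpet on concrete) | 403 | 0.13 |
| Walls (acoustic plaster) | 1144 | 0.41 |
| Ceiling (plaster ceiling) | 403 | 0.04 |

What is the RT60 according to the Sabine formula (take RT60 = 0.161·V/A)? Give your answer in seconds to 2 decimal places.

1.57 s

Equivalent absorption area: A = 403*0.13 + 1144*0.41 + 403*0.04 = 537.550 m².
V = 31·13·13 = 5239 m³.
RT60 = 0.161 · V / A = 0.161 × 5239 / 537.550 = 1.57 s.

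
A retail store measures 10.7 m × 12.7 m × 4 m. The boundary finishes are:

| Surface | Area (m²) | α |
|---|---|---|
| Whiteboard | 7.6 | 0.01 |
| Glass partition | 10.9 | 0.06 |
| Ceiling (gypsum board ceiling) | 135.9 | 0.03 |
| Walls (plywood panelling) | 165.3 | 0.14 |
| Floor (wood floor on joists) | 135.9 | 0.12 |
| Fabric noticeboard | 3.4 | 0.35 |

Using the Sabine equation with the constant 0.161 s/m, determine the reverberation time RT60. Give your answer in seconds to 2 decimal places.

Total absorption A = 7.6×0.01 + 10.9×0.06 + 135.9×0.03 + 165.3×0.14 + 135.9×0.12 + 3.4×0.35
  = 0.076 + 0.654 + 4.077 + 23.142 + 16.308 + 1.190 = 45.447 m² sabins.
V = 10.7·12.7·4 = 543.56 m³.
T = 0.161 V/A = 0.161·543.56/45.447 = 1.93 s.

1.93 seconds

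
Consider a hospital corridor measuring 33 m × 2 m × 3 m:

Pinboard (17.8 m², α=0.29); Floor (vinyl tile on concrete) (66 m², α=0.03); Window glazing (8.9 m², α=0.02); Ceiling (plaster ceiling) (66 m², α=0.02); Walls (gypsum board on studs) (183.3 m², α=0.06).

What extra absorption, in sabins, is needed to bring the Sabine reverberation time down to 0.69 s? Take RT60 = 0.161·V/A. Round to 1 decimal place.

A₁ = Σ Sᵢαᵢ = 17.8*0.29 + 66*0.03 + 8.9*0.02 + 66*0.02 + 183.3*0.06 = 19.638 sabins.
For T = 0.69 s, need A₂ = 0.161·V/T = 0.161·198/0.69 = 46.200 sabins.
ΔA = A₂ − A₁ = 46.200 − 19.638 = 26.6 sabins.

26.6 sabins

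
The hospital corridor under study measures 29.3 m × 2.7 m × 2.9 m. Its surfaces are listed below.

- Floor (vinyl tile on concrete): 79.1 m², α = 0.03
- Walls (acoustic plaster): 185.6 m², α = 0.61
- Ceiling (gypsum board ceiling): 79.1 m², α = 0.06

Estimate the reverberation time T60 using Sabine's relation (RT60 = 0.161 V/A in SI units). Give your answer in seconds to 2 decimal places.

0.31 sec

Total absorption A = 79.1·0.03 + 185.6·0.61 + 79.1·0.06
  = 2.373 + 113.216 + 4.746 = 120.335 m² sabins.
Volume V = 29.3 × 2.7 × 2.9 = 229.419 m³.
Sabine: RT60 = 0.161 × 229.419 / 120.335 = 0.31 s.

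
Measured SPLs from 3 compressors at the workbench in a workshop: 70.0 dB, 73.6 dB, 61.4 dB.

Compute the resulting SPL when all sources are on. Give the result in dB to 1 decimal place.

75.4 dB

Converting to relative power and adding: 10^(70.0/10) + 10^(73.6/10) + 10^(61.4/10) = 3.429e+07.
Combined level = 10 log₁₀(3.429e+07) = 75.4 dB.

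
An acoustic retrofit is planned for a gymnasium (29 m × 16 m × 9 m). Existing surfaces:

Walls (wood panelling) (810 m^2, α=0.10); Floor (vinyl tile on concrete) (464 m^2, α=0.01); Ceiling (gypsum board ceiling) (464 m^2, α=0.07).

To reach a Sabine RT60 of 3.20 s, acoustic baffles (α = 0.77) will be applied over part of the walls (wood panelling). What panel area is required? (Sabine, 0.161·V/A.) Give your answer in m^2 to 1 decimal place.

Summing Sᵢαᵢ: 81.000 + 4.640 + 32.480 → A₁ = 118.120 sabins.
Required A₂ = 0.161·4176/3.20 = 210.105 sabins.
ΔA needed = 210.105 − 118.120 = 91.985 sabins.
Each m^2 of panel replacing the walls (wood panelling) adds (0.77 − 0.10) = 0.67 sabins.
Area = ΔA/Δα = 91.985/0.67 = 137.3 m^2.

137.3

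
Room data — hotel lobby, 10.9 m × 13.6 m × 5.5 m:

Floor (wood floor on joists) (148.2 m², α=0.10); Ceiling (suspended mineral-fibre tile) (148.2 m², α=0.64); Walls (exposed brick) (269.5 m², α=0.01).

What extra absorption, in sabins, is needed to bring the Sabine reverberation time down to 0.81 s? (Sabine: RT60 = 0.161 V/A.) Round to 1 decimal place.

Equivalent absorption area: A₁ = 148.2×0.10 + 148.2×0.64 + 269.5×0.01 = 112.363 m².
For T = 0.81 s, need A₂ = 0.161·V/T = 0.161·815.32/0.81 = 162.057 sabins.
ΔA = A₂ − A₁ = 162.057 − 112.363 = 49.7 sabins.

49.7 sabins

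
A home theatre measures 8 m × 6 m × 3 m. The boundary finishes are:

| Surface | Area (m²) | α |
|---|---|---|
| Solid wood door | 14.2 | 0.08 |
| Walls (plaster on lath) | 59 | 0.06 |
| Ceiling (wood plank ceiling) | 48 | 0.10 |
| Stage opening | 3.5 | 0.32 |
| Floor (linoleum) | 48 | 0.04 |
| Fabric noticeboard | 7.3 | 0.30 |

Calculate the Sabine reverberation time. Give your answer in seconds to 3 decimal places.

1.576 sec

Total absorption A = 14.2·0.08 + 59·0.06 + 48·0.10 + 3.5·0.32 + 48·0.04 + 7.3·0.30
  = 1.136 + 3.540 + 4.800 + 1.120 + 1.920 + 2.190 = 14.706 m² sabins.
Volume V = 8 × 6 × 3 = 144 m³.
RT60 = 0.161 · V / A = 0.161 × 144 / 14.706 = 1.576 s.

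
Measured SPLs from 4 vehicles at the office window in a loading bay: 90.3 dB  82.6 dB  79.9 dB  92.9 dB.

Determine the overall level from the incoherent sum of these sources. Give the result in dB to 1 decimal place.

95.2 dB

Converting to relative power and adding: 10^(90.3/10) + 10^(82.6/10) + 10^(79.9/10) + 10^(92.9/10) = 3.301e+09.
L_total = 10·log₁₀(3.301e+09) = 95.2 dB.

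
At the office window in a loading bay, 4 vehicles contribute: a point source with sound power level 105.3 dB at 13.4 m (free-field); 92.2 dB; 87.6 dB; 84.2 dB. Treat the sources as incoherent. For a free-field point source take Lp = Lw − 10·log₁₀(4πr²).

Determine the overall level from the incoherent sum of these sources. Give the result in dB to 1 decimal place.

94.0 dB

Source at 13.4 m: Lp = 105.3 − 10·log₁₀(4π·13.4²) = 105.3 − 10·log₁₀(2256.418) = 71.8 dB.
Sum in the linear (power) domain: Σ 10^(Lᵢ/10) = 10^(71.8/10) + 10^(92.2/10) + 10^(87.6/10) + 10^(84.2/10) = 2.513e+09.
L_total = 10·log₁₀(2.513e+09) = 94.0 dB.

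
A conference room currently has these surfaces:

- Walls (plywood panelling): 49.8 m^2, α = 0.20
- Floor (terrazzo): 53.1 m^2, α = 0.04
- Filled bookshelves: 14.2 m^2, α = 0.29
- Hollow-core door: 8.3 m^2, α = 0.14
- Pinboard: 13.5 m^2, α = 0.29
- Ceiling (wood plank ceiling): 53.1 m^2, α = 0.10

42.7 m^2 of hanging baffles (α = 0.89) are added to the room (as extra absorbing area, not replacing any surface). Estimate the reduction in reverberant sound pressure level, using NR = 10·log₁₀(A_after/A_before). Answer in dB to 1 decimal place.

Equivalent absorption area: A_before = 49.8·0.20 + 53.1·0.04 + 14.2·0.29 + 8.3·0.14 + 13.5·0.29 + 53.1·0.10 = 26.589 m^2.
Added absorption = 42.7 × 0.89 = 38.003 sabins.
A_after = 26.589 + 38.003 = 64.592 sabins.
NR = 10·log₁₀(64.592/26.589) = 3.9 dB.

3.9 dB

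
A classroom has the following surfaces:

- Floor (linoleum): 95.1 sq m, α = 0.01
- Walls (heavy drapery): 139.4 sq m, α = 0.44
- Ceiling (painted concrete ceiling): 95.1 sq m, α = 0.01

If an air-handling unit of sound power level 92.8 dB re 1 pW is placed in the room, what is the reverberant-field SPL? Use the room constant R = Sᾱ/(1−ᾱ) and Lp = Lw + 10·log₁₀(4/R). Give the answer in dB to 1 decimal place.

79.9 dB

A = 63.238 sabins; S = 329.6 sq m.
ᾱ = 63.238/329.6 = 0.1919; R = Sᾱ/(1−ᾱ) = 63.238/(1−0.1919) = 78.255 sq m.
Lp = 92.8 + 10·log₁₀(4/78.255) = 92.8 + (-12.91) = 79.9 dB.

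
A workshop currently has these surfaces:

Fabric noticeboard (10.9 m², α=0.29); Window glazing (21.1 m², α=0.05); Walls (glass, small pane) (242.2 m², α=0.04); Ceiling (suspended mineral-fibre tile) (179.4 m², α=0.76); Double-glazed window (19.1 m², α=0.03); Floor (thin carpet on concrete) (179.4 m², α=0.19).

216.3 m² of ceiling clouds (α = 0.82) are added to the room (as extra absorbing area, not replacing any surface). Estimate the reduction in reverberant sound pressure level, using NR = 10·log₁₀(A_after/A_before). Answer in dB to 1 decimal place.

2.9 dB

Summing Sᵢαᵢ: 3.161 + 1.055 + 9.688 + 136.344 + 0.573 + 34.086 → A_before = 184.907 sabins.
Treatment contributes 216.3·0.82 = 177.366 sabins.
New total A_after = 362.273 sabins.
NR = 10·log₁₀(362.273/184.907) = 2.9 dB.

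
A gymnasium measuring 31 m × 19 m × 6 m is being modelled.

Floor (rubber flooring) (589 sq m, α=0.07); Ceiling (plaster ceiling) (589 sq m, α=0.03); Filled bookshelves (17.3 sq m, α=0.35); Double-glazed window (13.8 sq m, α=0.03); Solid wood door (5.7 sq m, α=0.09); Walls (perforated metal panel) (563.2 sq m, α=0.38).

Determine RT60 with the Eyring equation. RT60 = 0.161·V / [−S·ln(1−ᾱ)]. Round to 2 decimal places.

1.87 sec

Total surface area S = 589 + 589 + 17.3 + 13.8 + 5.7 + 563.2 = 1778.0 sq m.
Absorption A = 589×0.07 + 589×0.03 + 17.3×0.35 + 13.8×0.03 + 5.7×0.09 + 563.2×0.38 = 279.898 sabins.
Mean coefficient ᾱ = A/S = 0.1574.
Eyring denominator: −S ln(1−ᾱ) = 304.505.
V = 31 × 19 × 6 = 3534 m³.
RT60 = 0.161 × 3534 / 304.505 = 1.87 s.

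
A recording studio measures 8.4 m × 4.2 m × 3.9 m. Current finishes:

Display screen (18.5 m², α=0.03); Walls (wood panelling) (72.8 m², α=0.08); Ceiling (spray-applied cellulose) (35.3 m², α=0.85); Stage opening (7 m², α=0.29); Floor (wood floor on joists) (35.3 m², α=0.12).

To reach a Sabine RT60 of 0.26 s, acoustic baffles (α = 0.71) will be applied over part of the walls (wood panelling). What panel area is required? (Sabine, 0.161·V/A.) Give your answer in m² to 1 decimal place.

67.5

Equivalent absorption area: A₁ = 18.5·0.03 + 72.8·0.08 + 35.3·0.85 + 7·0.29 + 35.3·0.12 = 42.650 m².
V = 137.592 m³. Target absorption A₂ = 0.161 × 137.592 / 0.26 = 85.201 sabins.
ΔA needed = 85.201 − 42.650 = 42.551 sabins.
Net gain per m²: Δα = 0.71 − 0.08 = 0.63.
Area = ΔA/Δα = 42.551/0.63 = 67.5 m².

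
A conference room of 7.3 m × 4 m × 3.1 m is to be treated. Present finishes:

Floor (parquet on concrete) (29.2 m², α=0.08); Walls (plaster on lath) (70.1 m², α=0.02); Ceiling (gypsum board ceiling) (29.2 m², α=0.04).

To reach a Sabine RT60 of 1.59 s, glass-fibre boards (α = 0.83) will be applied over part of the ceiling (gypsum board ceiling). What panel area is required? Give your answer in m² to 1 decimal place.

Summing Sᵢαᵢ: 2.336 + 1.402 + 1.168 → A₁ = 4.906 sabins.
V = 90.52 m³. Target absorption A₂ = 0.161 × 90.52 / 1.59 = 9.166 sabins.
Absorption to add: 9.166 − 4.906 = 4.260 sabins.
Each m² of panel replacing the ceiling (gypsum board ceiling) adds (0.83 − 0.04) = 0.79 sabins.
Area = ΔA/Δα = 4.260/0.79 = 5.4 m².

5.4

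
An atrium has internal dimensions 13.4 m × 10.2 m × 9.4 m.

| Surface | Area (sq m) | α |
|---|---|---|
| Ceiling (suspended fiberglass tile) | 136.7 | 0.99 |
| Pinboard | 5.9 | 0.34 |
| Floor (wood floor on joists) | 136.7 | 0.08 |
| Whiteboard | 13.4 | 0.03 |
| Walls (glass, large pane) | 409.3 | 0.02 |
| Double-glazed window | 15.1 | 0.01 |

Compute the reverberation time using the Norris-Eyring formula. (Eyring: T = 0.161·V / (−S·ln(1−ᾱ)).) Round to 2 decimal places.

1.17 s

S = Σ Sᵢ = 717.1 sq m.
Σ(Sᵢαᵢ) = 136.7×0.99 + 5.9×0.34 + 136.7×0.08 + 13.4×0.03 + 409.3×0.02 + 15.1×0.01 = 157.014.
Mean coefficient ᾱ = A/S = 0.2190.
−S·ln(1−ᾱ) = −717.1 × ln(1 − 0.2190) = 177.253.
V = 13.4 × 10.2 × 9.4 = 1284.792 m³.
RT60 = 0.161 × 1284.792 / 177.253 = 1.17 s.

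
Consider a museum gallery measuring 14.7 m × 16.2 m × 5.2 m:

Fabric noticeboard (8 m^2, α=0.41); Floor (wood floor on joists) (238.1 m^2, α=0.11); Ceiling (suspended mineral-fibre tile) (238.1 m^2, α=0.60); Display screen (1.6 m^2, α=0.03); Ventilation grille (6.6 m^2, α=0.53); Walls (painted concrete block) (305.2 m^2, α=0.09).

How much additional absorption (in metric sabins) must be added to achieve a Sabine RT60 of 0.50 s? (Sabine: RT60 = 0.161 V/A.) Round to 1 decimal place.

A₁ = Σ Sᵢαᵢ = 8·0.41 + 238.1·0.11 + 238.1·0.60 + 1.6·0.03 + 6.6·0.53 + 305.2·0.09 = 203.345 sabins.
Target A₂ = 0.161·1238.328/0.50 = 398.742 sabins (V = 1238.328 m³).
Additional absorption ΔA = 398.742 − 203.345 = 195.4 sabins.

195.4 sabins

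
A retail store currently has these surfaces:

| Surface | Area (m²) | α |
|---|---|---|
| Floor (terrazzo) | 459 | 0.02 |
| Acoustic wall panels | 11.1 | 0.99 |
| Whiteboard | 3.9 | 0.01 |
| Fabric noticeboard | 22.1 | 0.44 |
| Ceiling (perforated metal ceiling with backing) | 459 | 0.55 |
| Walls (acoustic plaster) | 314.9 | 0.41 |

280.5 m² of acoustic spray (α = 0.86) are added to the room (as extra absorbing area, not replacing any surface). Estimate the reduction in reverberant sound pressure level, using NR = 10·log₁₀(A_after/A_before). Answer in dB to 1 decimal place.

A_before = Σ Sᵢαᵢ = 459·0.02 + 11.1·0.99 + 3.9·0.01 + 22.1·0.44 + 459·0.55 + 314.9·0.41 = 411.491 sabins.
Treatment contributes 280.5·0.86 = 241.230 sabins.
A_after = 411.491 + 241.230 = 652.721 sabins.
NR = 10·log₁₀(652.721/411.491) = 2.0 dB.

2.0 dB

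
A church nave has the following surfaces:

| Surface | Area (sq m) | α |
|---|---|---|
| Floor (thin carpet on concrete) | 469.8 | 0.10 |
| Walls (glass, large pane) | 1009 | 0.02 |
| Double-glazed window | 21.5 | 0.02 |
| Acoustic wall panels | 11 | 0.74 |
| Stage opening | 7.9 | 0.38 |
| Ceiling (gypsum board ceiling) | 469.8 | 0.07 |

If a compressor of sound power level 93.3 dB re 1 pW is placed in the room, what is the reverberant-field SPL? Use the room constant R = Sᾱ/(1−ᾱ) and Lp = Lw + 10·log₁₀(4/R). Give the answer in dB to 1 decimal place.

Σ(Sᵢαᵢ) = 469.8×0.10 + 1009×0.02 + 21.5×0.02 + 11×0.74 + 7.9×0.38 + 469.8×0.07 = 111.618; total area S = 1989.0 sq m.
ᾱ = 0.0561, so room constant R = A/(1−ᾱ) = 118.252 sq m.
Lp = 93.3 + 10·log₁₀(4/118.252) = 93.3 + (-14.71) = 78.6 dB.

78.6 dB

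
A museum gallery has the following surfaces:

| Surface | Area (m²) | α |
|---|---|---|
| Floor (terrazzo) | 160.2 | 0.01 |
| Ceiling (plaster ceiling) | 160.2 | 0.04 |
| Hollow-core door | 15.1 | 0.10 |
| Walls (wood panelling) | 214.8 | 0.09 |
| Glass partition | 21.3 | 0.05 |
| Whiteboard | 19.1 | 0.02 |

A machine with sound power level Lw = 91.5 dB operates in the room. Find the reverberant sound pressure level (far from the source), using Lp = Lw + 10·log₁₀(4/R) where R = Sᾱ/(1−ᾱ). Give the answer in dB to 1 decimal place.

A = 30.299 sabins; S = 590.7 m².
ᾱ = 0.0513, so room constant R = A/(1−ᾱ) = 31.937 m².
Lp = 91.5 + 10·log₁₀(4/31.937) = 91.5 + (-9.02) = 82.5 dB.

82.5 dB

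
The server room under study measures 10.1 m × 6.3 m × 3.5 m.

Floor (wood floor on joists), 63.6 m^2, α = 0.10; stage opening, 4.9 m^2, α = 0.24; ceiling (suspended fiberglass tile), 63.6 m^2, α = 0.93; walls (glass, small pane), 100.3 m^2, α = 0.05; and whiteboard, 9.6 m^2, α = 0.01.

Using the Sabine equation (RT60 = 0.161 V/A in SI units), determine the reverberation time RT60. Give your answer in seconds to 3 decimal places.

Summing Sᵢαᵢ: 6.360 + 1.176 + 59.148 + 5.015 + 0.096 → A = 71.795 sabins.
Room volume: 222.705 m³.
RT60 = 0.161 · V / A = 0.161 × 222.705 / 71.795 = 0.499 s.

0.499 sec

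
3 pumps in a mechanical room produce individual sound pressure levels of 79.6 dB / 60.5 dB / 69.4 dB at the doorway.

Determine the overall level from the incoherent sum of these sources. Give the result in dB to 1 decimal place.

Converting to relative power and adding: 10^(79.6/10) + 10^(60.5/10) + 10^(69.4/10) = 1.01e+08.
Back to dB: 10·log₁₀ Σ = 80.0 dB.

80.0 dB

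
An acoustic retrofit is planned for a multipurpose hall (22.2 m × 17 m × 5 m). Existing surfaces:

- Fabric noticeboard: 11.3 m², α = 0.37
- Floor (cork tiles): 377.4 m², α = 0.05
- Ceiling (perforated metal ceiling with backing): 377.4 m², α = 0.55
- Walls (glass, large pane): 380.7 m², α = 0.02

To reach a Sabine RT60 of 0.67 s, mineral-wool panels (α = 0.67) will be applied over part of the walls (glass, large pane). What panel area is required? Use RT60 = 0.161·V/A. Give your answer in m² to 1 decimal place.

Equivalent absorption area: A₁ = 11.3×0.37 + 377.4×0.05 + 377.4×0.55 + 380.7×0.02 = 238.235 m².
V = 1887 m³. Target absorption A₂ = 0.161 × 1887 / 0.67 = 453.443 sabins.
ΔA needed = 453.443 − 238.235 = 215.208 sabins.
Each m² of panel replacing the walls (glass, large pane) adds (0.67 − 0.02) = 0.65 sabins.
Area = ΔA/Δα = 215.208/0.65 = 331.1 m².

331.1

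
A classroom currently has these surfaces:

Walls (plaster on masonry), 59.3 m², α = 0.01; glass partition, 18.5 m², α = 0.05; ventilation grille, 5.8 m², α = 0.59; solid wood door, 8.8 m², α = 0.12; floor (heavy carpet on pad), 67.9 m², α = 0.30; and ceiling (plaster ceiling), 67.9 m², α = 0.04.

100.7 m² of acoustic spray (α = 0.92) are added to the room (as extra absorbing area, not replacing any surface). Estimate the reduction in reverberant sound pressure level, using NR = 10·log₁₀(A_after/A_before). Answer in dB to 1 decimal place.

6.2 dB

A_before = Σ Sᵢαᵢ = 59.3·0.01 + 18.5·0.05 + 5.8·0.59 + 8.8·0.12 + 67.9·0.30 + 67.9·0.04 = 29.082 sabins.
Added absorption = 100.7 × 0.92 = 92.644 sabins.
A_after = 29.082 + 92.644 = 121.726 sabins.
NR = 10·log₁₀(121.726/29.082) = 6.2 dB.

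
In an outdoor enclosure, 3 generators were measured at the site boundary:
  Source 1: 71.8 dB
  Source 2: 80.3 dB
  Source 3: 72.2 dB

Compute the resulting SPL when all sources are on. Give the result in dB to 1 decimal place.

Converting to relative power and adding: 10^(71.8/10) + 10^(80.3/10) + 10^(72.2/10) = 1.389e+08.
L_total = 10·log₁₀(1.389e+08) = 81.4 dB.

81.4 dB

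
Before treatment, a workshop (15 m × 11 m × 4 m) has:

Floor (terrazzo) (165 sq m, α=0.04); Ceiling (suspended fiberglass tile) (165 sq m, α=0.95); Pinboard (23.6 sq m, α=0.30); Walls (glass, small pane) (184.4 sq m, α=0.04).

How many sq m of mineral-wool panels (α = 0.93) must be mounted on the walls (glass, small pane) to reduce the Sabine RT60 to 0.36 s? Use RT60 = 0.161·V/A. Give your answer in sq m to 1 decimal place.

Equivalent absorption area: A₁ = 165×0.04 + 165×0.95 + 23.6×0.30 + 184.4×0.04 = 177.806 sq m.
V = 660 m³. Target absorption A₂ = 0.161 × 660 / 0.36 = 295.167 sabins.
Absorption to add: 295.167 − 177.806 = 117.361 sabins.
Net gain per sq m: Δα = 0.93 − 0.04 = 0.89.
Area = ΔA/Δα = 117.361/0.89 = 131.9 sq m.

131.9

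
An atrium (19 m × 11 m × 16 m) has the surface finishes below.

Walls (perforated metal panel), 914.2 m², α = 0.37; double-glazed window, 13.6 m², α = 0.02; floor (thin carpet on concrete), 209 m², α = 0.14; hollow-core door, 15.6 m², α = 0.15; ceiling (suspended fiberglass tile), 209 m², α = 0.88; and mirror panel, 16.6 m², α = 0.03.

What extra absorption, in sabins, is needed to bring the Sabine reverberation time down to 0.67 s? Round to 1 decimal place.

249.0 sabins

Summing Sᵢαᵢ: 338.254 + 0.272 + 29.260 + 2.340 + 183.920 + 0.498 → A₁ = 554.544 sabins.
V = 3344 m³. Required absorption A₂ = 0.161 × 3344 / 0.67 = 803.558 sabins.
Additional absorption ΔA = 803.558 − 554.544 = 249.0 sabins.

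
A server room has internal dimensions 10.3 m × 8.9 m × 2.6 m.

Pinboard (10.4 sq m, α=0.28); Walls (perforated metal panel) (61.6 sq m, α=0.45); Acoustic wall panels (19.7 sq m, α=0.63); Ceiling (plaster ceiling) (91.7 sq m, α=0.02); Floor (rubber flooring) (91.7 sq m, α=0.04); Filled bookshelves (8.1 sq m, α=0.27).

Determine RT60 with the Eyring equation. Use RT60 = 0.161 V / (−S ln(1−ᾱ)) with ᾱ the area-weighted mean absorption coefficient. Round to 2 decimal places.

S = Σ Sᵢ = 283.2 sq m.
Σ(Sᵢαᵢ) = 10.4×0.28 + 61.6×0.45 + 19.7×0.63 + 91.7×0.02 + 91.7×0.04 + 8.1×0.27 = 50.732.
ᾱ = 50.732 / 283.2 = 0.1791.
Eyring denominator: −S ln(1−ᾱ) = 55.891.
V = 10.3 × 8.9 × 2.6 = 238.342 m³.
RT60 = 0.161 × 238.342 / 55.891 = 0.69 s.

0.69 s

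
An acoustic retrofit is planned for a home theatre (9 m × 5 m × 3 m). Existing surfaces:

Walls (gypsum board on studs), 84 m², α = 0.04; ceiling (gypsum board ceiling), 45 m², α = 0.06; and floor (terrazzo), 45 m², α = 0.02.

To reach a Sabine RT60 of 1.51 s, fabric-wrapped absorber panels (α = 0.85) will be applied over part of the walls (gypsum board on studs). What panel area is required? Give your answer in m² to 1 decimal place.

9.2

A₁ = Σ Sᵢαᵢ = 84·0.04 + 45·0.06 + 45·0.02 = 6.960 sabins.
Required A₂ = 0.161·135/1.51 = 14.394 sabins.
ΔA needed = 14.394 − 6.960 = 7.434 sabins.
Net gain per m²: Δα = 0.85 − 0.04 = 0.81.
Panel area = 7.434 / 0.81 = 9.2 m².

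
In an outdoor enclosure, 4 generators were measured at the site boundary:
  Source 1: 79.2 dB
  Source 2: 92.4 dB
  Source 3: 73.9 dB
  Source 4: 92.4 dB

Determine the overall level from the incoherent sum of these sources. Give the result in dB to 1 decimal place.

Σ 10^(Lᵢ/10) = 3.583e+09.
L_total = 10·log₁₀(3.583e+09) = 95.5 dB.

95.5 dB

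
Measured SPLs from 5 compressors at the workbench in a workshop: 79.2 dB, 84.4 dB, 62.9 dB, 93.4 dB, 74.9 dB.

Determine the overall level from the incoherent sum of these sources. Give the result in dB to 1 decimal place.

94.1 dB

Σ 10^(Lᵢ/10) = 2.579e+09.
Back to dB: 10·log₁₀ Σ = 94.1 dB.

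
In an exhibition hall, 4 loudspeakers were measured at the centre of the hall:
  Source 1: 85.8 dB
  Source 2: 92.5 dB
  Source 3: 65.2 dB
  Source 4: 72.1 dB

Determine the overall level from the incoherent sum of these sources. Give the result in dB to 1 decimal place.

93.4 dB

Sum in the linear (power) domain: Σ 10^(Lᵢ/10) = 10^(85.8/10) + 10^(92.5/10) + 10^(65.2/10) + 10^(72.1/10) = 2.178e+09.
Combined level = 10 log₁₀(2.178e+09) = 93.4 dB.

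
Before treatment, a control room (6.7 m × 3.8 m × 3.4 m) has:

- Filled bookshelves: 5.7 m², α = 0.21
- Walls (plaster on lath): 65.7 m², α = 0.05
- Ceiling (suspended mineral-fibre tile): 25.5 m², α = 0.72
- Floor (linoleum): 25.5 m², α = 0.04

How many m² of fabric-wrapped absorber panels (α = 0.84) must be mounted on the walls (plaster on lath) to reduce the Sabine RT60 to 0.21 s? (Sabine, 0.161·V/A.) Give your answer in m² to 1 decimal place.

53.8

Total absorption A₁ = 5.7·0.21 + 65.7·0.05 + 25.5·0.72 + 25.5·0.04
  = 1.197 + 3.285 + 18.360 + 1.020 = 23.862 m² sabins.
V = 86.564 m³. Target absorption A₂ = 0.161 × 86.564 / 0.21 = 66.366 sabins.
Absorption to add: 66.366 − 23.862 = 42.504 sabins.
Net gain per m²: Δα = 0.84 − 0.05 = 0.79.
Area = ΔA/Δα = 42.504/0.79 = 53.8 m².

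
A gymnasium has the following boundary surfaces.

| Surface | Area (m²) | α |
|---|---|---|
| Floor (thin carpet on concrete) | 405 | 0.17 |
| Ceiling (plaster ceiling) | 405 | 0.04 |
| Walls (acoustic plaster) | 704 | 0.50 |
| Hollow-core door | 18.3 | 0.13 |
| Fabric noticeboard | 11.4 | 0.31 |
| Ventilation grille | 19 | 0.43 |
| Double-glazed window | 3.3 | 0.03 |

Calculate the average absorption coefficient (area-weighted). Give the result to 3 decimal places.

S = Σ Sᵢ = 405 + 405 + 704 + 18.3 + 11.4 + 19 + 3.3 = 1566.0 m².
Σ(Sᵢαᵢ) = 405·0.17 + 405·0.04 + 704·0.50 + 18.3·0.13 + 11.4·0.31 + 19·0.43 + 3.3·0.03 = 451.232.
ᾱ = A/S = 0.288.

0.288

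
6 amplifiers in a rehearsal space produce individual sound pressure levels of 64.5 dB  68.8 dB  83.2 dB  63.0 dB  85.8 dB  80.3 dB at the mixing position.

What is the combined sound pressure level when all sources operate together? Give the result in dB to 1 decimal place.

Converting to relative power and adding: 10^(64.5/10) + 10^(68.8/10) + 10^(83.2/10) + 10^(63.0/10) + 10^(85.8/10) + 10^(80.3/10) = 7.087e+08.
Combined level = 10 log₁₀(7.087e+08) = 88.5 dB.

88.5 dB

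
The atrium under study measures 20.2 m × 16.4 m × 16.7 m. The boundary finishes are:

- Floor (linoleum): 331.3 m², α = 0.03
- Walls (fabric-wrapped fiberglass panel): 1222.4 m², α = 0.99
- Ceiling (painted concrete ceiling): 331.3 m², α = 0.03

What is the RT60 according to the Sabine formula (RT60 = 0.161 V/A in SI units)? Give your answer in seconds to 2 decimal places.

0.72 seconds

Equivalent absorption area: A = 331.3·0.03 + 1222.4·0.99 + 331.3·0.03 = 1230.054 m².
Room volume: 5532.376 m³.
T = 0.161 V/A = 0.161·5532.376/1230.054 = 0.72 s.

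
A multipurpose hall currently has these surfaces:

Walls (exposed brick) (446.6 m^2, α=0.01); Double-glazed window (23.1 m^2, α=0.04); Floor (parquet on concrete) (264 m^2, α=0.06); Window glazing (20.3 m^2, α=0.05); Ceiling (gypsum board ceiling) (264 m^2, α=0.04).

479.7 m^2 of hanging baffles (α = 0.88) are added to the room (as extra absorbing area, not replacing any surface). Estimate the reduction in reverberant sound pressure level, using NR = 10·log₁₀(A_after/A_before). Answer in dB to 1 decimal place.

11.4 dB

A_before = Σ Sᵢαᵢ = 446.6·0.01 + 23.1·0.04 + 264·0.06 + 20.3·0.05 + 264·0.04 = 32.805 sabins.
Added absorption = 479.7 × 0.88 = 422.136 sabins.
New total A_after = 454.941 sabins.
Reduction = 10 log₁₀(A_after/A_before) = 10 log₁₀(13.8680) = 11.4 dB.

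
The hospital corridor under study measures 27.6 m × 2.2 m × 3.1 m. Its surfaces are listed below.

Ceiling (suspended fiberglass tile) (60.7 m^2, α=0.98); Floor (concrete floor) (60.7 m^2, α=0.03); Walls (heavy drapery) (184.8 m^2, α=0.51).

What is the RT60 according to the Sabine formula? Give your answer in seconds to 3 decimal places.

Summing Sᵢαᵢ: 59.486 + 1.821 + 94.248 → A = 155.555 sabins.
V = 27.6·2.2·3.1 = 188.232 m³.
RT60 = 0.161 · V / A = 0.161 × 188.232 / 155.555 = 0.195 s.

0.195 s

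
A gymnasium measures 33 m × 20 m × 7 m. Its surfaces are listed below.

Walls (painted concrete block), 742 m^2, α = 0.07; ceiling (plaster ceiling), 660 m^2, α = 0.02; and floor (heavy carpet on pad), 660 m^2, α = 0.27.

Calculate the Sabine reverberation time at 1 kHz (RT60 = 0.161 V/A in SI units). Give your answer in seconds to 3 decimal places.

3.057 s

Total absorption A = 742×0.07 + 660×0.02 + 660×0.27
  = 51.940 + 13.200 + 178.200 = 243.340 m^2 sabins.
Room volume: 4620 m³.
Sabine: RT60 = 0.161 × 4620 / 243.340 = 3.057 s.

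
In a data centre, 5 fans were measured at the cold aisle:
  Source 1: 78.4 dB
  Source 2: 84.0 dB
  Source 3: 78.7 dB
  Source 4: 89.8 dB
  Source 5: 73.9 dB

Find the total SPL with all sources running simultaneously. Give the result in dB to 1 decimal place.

Converting to relative power and adding: 10^(78.4/10) + 10^(84.0/10) + 10^(78.7/10) + 10^(89.8/10) + 10^(73.9/10) = 1.374e+09.
Combined level = 10 log₁₀(1.374e+09) = 91.4 dB.

91.4 dB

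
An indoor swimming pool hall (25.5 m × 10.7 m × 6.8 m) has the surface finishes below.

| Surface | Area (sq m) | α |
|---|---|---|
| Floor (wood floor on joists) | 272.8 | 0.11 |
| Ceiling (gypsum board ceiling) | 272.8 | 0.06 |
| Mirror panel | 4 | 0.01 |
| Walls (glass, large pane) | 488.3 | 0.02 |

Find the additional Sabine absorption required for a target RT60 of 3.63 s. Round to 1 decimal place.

26.1 sabins

Summing Sᵢαᵢ: 30.008 + 16.368 + 0.040 + 9.766 → A₁ = 56.182 sabins.
For T = 3.63 s, need A₂ = 0.161·V/T = 0.161·1855.38/3.63 = 82.291 sabins.
Shortfall: 82.291 − 56.182 = 26.1 sabins.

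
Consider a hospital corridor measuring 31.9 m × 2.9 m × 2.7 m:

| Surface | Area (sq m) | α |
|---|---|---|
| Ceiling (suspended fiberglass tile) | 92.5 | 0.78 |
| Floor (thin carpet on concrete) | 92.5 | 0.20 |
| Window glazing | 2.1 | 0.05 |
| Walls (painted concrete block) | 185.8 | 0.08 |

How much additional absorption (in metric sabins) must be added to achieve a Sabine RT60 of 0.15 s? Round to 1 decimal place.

Total absorption A₁ = 92.5·0.78 + 92.5·0.20 + 2.1·0.05 + 185.8·0.08
  = 72.150 + 18.500 + 0.105 + 14.864 = 105.619 sq m sabins.
V = 249.777 m³. Required absorption A₂ = 0.161 × 249.777 / 0.15 = 268.094 sabins.
ΔA = A₂ − A₁ = 268.094 − 105.619 = 162.5 sabins.

162.5 sabins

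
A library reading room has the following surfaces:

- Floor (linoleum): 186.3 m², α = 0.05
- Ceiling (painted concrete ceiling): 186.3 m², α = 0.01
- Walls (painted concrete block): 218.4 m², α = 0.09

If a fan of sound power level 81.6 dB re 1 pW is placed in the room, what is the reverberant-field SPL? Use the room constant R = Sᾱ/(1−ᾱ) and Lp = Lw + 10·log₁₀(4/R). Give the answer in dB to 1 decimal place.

Σ(Sᵢαᵢ) = 186.3·0.05 + 186.3·0.01 + 218.4·0.09 = 30.834; total area S = 591.0 m².
ᾱ = 30.834/591.0 = 0.0522; R = Sᾱ/(1−ᾱ) = 30.834/(1−0.0522) = 32.532 m².
Lp = Lw + 10 log₁₀(4/R) = 81.6 -9.10 = 72.5 dB.

72.5 dB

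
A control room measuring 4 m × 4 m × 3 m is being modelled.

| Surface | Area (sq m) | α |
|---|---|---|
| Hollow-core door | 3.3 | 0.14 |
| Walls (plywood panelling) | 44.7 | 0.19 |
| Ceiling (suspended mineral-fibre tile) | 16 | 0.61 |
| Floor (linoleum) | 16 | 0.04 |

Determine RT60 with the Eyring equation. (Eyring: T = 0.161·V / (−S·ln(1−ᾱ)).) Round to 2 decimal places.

0.35 sec

S = Σ Sᵢ = 80.0 sq m.
Absorption A = 3.3·0.14 + 44.7·0.19 + 16·0.61 + 16·0.04 = 19.355 sabins.
ᾱ = 19.355 / 80.0 = 0.2419.
−S·ln(1−ᾱ) = −80.0 × ln(1 − 0.2419) = 22.155.
V = 4 × 4 × 3 = 48 m³.
T = 0.161·V/[−S·ln(1−ᾱ)] = 0.161·48/22.155 = 0.35 s.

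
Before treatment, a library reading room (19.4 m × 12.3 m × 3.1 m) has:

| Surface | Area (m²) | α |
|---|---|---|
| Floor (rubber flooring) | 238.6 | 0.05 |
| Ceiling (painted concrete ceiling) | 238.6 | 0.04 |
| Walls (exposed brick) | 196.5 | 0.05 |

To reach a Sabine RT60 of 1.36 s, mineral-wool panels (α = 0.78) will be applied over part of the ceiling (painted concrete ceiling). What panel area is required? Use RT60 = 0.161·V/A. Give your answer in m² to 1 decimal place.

A₁ = Σ Sᵢαᵢ = 238.6*0.05 + 238.6*0.04 + 196.5*0.05 = 31.299 sabins.
Required A₂ = 0.161·739.722/1.36 = 87.570 sabins.
ΔA needed = 87.570 − 31.299 = 56.271 sabins.
Each m² of panel replacing the ceiling (painted concrete ceiling) adds (0.78 − 0.04) = 0.74 sabins.
Area = ΔA/Δα = 56.271/0.74 = 76.0 m².

76.0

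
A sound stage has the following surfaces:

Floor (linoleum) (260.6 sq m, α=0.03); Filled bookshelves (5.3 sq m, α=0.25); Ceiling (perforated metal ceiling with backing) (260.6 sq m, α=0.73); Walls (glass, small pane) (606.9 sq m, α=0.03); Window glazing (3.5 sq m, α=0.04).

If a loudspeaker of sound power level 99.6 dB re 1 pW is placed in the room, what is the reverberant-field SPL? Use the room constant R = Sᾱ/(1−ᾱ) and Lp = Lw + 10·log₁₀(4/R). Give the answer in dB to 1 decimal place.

81.3 dB

A = 217.728 sabins; S = 1136.9 sq m.
ᾱ = 0.1915, so room constant R = A/(1−ᾱ) = 269.299 sq m.
Lp = Lw + 10 log₁₀(4/R) = 99.6 -18.28 = 81.3 dB.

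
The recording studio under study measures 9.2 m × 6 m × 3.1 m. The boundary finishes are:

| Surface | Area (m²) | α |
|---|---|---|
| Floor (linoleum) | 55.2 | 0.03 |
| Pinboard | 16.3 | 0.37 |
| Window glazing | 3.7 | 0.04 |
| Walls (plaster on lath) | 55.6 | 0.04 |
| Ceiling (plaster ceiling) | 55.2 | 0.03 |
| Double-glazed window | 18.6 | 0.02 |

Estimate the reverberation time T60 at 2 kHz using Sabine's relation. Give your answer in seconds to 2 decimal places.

Summing Sᵢαᵢ: 1.656 + 6.031 + 0.148 + 2.224 + 1.656 + 0.372 → A = 12.087 sabins.
V = 9.2·6·3.1 = 171.12 m³.
RT60 = 0.161 · V / A = 0.161 × 171.12 / 12.087 = 2.28 s.

2.28 s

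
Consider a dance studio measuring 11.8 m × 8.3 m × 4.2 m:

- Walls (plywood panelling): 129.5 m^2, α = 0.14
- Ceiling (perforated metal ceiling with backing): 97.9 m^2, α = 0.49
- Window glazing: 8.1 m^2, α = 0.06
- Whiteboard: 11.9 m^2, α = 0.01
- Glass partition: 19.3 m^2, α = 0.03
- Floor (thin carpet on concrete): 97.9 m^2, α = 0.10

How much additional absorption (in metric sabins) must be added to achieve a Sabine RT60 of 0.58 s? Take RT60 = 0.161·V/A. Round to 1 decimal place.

A₁ = Σ Sᵢαᵢ = 129.5×0.14 + 97.9×0.49 + 8.1×0.06 + 11.9×0.01 + 19.3×0.03 + 97.9×0.10 = 77.075 sabins.
For T = 0.58 s, need A₂ = 0.161·V/T = 0.161·411.348/0.58 = 114.185 sabins.
ΔA = A₂ − A₁ = 114.185 − 77.075 = 37.1 sabins.

37.1 sabins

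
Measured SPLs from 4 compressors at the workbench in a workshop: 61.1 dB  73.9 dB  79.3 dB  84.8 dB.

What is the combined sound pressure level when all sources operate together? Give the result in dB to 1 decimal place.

Σ 10^(Lᵢ/10) = 4.129e+08.
Combined level = 10 log₁₀(4.129e+08) = 86.2 dB.

86.2 dB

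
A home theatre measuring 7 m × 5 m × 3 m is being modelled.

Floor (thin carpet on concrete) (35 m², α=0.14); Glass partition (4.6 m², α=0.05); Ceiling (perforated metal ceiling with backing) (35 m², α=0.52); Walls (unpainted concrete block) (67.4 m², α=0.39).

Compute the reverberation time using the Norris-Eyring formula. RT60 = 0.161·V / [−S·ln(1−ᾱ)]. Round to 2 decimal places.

0.28 sec

Total surface area S = 35 + 4.6 + 35 + 67.4 = 142.0 m².
Absorption A = 35·0.14 + 4.6·0.05 + 35·0.52 + 67.4·0.39 = 49.616 sabins.
Mean coefficient ᾱ = A/S = 0.3494.
−S·ln(1−ᾱ) = −142.0 × ln(1 − 0.3494) = 61.040.
V = 7 × 5 × 3 = 105 m³.
T = 0.161·V/[−S·ln(1−ᾱ)] = 0.161·105/61.040 = 0.28 s.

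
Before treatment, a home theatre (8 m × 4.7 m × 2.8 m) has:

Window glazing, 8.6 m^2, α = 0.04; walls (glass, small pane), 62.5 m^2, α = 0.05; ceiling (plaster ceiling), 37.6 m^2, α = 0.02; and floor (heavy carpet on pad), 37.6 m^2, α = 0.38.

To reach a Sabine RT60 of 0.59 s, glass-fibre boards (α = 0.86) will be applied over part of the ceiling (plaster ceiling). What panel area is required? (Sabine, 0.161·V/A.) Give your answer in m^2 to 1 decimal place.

12.2

Equivalent absorption area: A₁ = 8.6*0.04 + 62.5*0.05 + 37.6*0.02 + 37.6*0.38 = 18.509 m^2.
V = 105.28 m³. Target absorption A₂ = 0.161 × 105.28 / 0.59 = 28.729 sabins.
ΔA needed = 28.729 − 18.509 = 10.220 sabins.
Each m^2 of panel replacing the ceiling (plaster ceiling) adds (0.86 − 0.02) = 0.84 sabins.
Panel area = 10.220 / 0.84 = 12.2 m^2.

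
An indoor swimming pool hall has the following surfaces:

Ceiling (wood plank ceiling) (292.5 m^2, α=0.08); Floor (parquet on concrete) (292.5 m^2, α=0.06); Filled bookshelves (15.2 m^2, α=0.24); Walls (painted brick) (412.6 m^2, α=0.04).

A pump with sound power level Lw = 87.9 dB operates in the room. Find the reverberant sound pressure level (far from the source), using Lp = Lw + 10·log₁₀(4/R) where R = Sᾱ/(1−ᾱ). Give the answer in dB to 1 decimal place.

75.8 dB

Σ(Sᵢαᵢ) = 292.5×0.08 + 292.5×0.06 + 15.2×0.24 + 412.6×0.04 = 61.102; total area S = 1012.8 m^2.
ᾱ = 61.102/1012.8 = 0.0603; R = Sᾱ/(1−ᾱ) = 61.102/(1−0.0603) = 65.023 m^2.
Lp = Lw + 10 log₁₀(4/R) = 87.9 -12.11 = 75.8 dB.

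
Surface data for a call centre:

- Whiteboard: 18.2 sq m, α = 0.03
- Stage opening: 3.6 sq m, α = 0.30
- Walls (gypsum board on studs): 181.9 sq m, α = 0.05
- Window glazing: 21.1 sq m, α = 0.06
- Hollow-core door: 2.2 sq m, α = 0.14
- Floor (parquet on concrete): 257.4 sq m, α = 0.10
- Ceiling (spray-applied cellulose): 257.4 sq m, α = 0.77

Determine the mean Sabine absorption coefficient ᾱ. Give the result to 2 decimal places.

Total surface area S = 741.8 sq m.
A = 18.2*0.03 + 3.6*0.30 + 181.9*0.05 + 21.1*0.06 + 2.2*0.14 + 257.4*0.10 + 257.4*0.77 = 236.233 sabins.
ᾱ = A/S = 0.32.

0.32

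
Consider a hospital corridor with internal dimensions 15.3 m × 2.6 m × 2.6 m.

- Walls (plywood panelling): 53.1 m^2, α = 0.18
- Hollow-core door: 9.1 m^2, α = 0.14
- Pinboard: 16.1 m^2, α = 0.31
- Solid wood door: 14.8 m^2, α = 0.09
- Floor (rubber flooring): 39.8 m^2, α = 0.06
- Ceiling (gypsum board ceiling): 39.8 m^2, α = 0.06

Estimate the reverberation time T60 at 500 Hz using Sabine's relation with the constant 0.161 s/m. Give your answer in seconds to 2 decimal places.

0.76 sec

Equivalent absorption area: A = 53.1×0.18 + 9.1×0.14 + 16.1×0.31 + 14.8×0.09 + 39.8×0.06 + 39.8×0.06 = 21.931 m^2.
Volume V = 15.3 × 2.6 × 2.6 = 103.428 m³.
Sabine: RT60 = 0.161 × 103.428 / 21.931 = 0.76 s.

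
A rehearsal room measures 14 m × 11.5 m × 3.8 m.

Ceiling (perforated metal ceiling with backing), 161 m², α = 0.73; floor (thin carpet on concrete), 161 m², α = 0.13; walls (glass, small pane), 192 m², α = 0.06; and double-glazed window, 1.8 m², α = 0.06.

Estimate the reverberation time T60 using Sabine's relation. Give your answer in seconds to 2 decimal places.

0.66 seconds

A = Σ Sᵢαᵢ = 161*0.73 + 161*0.13 + 192*0.06 + 1.8*0.06 = 150.088 sabins.
Room volume: 611.8 m³.
Sabine: RT60 = 0.161 × 611.8 / 150.088 = 0.66 s.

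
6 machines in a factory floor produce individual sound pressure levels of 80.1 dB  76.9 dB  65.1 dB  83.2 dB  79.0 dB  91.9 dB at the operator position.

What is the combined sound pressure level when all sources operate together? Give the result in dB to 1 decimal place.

Sum in the linear (power) domain: Σ 10^(Lᵢ/10) = 10^(80.1/10) + 10^(76.9/10) + 10^(65.1/10) + 10^(83.2/10) + 10^(79.0/10) + 10^(91.9/10) = 1.992e+09.
Combined level = 10 log₁₀(1.992e+09) = 93.0 dB.

93.0 dB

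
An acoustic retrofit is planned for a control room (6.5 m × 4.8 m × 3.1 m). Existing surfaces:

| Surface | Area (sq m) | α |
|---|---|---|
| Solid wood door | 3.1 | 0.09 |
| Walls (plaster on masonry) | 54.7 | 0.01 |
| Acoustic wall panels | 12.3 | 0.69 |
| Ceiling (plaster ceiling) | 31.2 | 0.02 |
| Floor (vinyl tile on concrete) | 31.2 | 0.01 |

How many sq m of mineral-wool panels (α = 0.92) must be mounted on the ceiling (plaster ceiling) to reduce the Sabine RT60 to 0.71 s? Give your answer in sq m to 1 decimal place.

13.0

Summing Sᵢαᵢ: 0.279 + 0.547 + 8.487 + 0.624 + 0.312 → A₁ = 10.249 sabins.
V = 96.72 m³. Target absorption A₂ = 0.161 × 96.72 / 0.71 = 21.932 sabins.
Absorption to add: 21.932 − 10.249 = 11.683 sabins.
Each sq m of panel replacing the ceiling (plaster ceiling) adds (0.92 − 0.02) = 0.90 sabins.
Area = ΔA/Δα = 11.683/0.90 = 13.0 sq m.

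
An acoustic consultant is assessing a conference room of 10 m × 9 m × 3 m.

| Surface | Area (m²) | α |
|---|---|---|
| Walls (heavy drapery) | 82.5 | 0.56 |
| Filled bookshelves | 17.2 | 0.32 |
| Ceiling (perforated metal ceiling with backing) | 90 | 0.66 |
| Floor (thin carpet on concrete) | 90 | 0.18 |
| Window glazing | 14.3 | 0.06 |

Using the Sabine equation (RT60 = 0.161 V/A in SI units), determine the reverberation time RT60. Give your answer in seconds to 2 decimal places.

0.34 sec

A = Σ Sᵢαᵢ = 82.5*0.56 + 17.2*0.32 + 90*0.66 + 90*0.18 + 14.3*0.06 = 128.162 sabins.
Volume V = 10 × 9 × 3 = 270 m³.
T = 0.161 V/A = 0.161·270/128.162 = 0.34 s.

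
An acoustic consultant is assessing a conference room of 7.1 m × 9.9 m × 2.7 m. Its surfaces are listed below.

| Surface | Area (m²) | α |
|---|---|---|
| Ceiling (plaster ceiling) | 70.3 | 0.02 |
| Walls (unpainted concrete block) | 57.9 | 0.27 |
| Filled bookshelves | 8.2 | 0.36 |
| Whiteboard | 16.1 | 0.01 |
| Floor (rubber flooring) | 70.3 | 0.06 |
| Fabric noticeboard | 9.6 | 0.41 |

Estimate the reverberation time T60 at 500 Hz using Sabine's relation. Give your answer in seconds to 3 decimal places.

1.079 s

Total absorption A = 70.3*0.02 + 57.9*0.27 + 8.2*0.36 + 16.1*0.01 + 70.3*0.06 + 9.6*0.41
  = 1.406 + 15.633 + 2.952 + 0.161 + 4.218 + 3.936 = 28.306 m² sabins.
Room volume: 189.783 m³.
T = 0.161 V/A = 0.161·189.783/28.306 = 1.079 s.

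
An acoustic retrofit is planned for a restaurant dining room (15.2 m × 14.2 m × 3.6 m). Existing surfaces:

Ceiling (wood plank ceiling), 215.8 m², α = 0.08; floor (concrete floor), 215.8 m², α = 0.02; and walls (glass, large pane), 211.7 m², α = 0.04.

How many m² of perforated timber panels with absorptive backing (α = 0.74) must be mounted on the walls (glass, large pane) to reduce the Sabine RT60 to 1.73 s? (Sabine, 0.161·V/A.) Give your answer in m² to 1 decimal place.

Summing Sᵢαᵢ: 17.264 + 4.316 + 8.468 → A₁ = 30.048 sabins.
Required A₂ = 0.161·777.024/1.73 = 72.313 sabins.
Absorption to add: 72.313 − 30.048 = 42.265 sabins.
Each m² of panel replacing the walls (glass, large pane) adds (0.74 − 0.04) = 0.70 sabins.
Panel area = 42.265 / 0.70 = 60.4 m².

60.4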